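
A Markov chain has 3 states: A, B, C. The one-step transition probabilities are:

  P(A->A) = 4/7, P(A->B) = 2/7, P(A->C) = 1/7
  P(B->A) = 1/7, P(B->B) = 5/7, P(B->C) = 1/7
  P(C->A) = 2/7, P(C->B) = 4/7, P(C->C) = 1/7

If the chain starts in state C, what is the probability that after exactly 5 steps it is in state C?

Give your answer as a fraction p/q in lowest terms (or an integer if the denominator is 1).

Computing P^5 by repeated multiplication:
P^1 =
  A: [4/7, 2/7, 1/7]
  B: [1/7, 5/7, 1/7]
  C: [2/7, 4/7, 1/7]
P^2 =
  A: [20/49, 22/49, 1/7]
  B: [11/49, 31/49, 1/7]
  C: [2/7, 4/7, 1/7]
P^3 =
  A: [116/343, 178/343, 1/7]
  B: [89/343, 205/343, 1/7]
  C: [2/7, 4/7, 1/7]
P^4 =
  A: [740/2401, 1318/2401, 1/7]
  B: [659/2401, 1399/2401, 1/7]
  C: [2/7, 4/7, 1/7]
P^5 =
  A: [4964/16807, 9442/16807, 1/7]
  B: [4721/16807, 9685/16807, 1/7]
  C: [2/7, 4/7, 1/7]

(P^5)[C -> C] = 1/7

Answer: 1/7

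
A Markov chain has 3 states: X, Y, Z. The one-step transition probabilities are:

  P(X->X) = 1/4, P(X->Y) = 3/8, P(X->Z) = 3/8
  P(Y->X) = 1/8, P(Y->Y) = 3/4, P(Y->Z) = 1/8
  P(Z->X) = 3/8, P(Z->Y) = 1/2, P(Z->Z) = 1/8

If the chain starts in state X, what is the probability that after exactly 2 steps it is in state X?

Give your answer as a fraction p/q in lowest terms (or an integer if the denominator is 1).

Answer: 1/4

Derivation:
Computing P^2 by repeated multiplication:
P^1 =
  X: [1/4, 3/8, 3/8]
  Y: [1/8, 3/4, 1/8]
  Z: [3/8, 1/2, 1/8]
P^2 =
  X: [1/4, 9/16, 3/16]
  Y: [11/64, 43/64, 5/32]
  Z: [13/64, 37/64, 7/32]

(P^2)[X -> X] = 1/4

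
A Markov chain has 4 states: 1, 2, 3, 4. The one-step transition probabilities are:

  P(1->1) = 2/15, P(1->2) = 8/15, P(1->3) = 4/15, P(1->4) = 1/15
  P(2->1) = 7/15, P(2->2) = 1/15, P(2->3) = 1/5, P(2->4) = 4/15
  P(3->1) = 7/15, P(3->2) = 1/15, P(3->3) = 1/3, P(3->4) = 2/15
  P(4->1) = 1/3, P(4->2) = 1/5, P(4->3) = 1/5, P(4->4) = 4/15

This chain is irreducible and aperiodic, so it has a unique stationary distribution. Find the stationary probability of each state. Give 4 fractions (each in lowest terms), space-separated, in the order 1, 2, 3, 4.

The stationary distribution satisfies pi = pi * P, i.e.:
  pi_1 = 2/15*pi_1 + 7/15*pi_2 + 7/15*pi_3 + 1/3*pi_4
  pi_2 = 8/15*pi_1 + 1/15*pi_2 + 1/15*pi_3 + 1/5*pi_4
  pi_3 = 4/15*pi_1 + 1/5*pi_2 + 1/3*pi_3 + 1/5*pi_4
  pi_4 = 1/15*pi_1 + 4/15*pi_2 + 2/15*pi_3 + 4/15*pi_4
with normalization: pi_1 + pi_2 + pi_3 + pi_4 = 1.

Using the first 3 balance equations plus normalization, the linear system A*pi = b is:
  [-13/15, 7/15, 7/15, 1/3] . pi = 0
  [8/15, -14/15, 1/15, 1/5] . pi = 0
  [4/15, 1/5, -2/3, 1/5] . pi = 0
  [1, 1, 1, 1] . pi = 1

Solving yields:
  pi_1 = 1273/3818
  pi_2 = 933/3818
  pi_3 = 979/3818
  pi_4 = 633/3818

Verification (pi * P):
  1273/3818*2/15 + 933/3818*7/15 + 979/3818*7/15 + 633/3818*1/3 = 1273/3818 = pi_1  (ok)
  1273/3818*8/15 + 933/3818*1/15 + 979/3818*1/15 + 633/3818*1/5 = 933/3818 = pi_2  (ok)
  1273/3818*4/15 + 933/3818*1/5 + 979/3818*1/3 + 633/3818*1/5 = 979/3818 = pi_3  (ok)
  1273/3818*1/15 + 933/3818*4/15 + 979/3818*2/15 + 633/3818*4/15 = 633/3818 = pi_4  (ok)

Answer: 1273/3818 933/3818 979/3818 633/3818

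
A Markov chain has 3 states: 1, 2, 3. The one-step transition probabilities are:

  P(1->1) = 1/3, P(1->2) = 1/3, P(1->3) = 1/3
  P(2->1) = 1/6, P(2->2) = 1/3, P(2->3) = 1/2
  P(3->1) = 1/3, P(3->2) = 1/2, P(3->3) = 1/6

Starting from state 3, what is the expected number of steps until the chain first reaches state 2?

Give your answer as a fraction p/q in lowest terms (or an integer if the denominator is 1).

Answer: 9/4

Derivation:
Let h_i = expected steps to first reach 2 from state i.
Boundary: h_2 = 0.
First-step equations for the other states:
  h_1 = 1 + 1/3*h_1 + 1/3*h_2 + 1/3*h_3
  h_3 = 1 + 1/3*h_1 + 1/2*h_2 + 1/6*h_3

Substituting h_2 = 0 and rearranging gives the linear system (I - Q) h = 1:
  [2/3, -1/3] . (h_1, h_3) = 1
  [-1/3, 5/6] . (h_1, h_3) = 1

Solving yields:
  h_1 = 21/8
  h_3 = 9/4

Starting state is 3, so the expected hitting time is h_3 = 9/4.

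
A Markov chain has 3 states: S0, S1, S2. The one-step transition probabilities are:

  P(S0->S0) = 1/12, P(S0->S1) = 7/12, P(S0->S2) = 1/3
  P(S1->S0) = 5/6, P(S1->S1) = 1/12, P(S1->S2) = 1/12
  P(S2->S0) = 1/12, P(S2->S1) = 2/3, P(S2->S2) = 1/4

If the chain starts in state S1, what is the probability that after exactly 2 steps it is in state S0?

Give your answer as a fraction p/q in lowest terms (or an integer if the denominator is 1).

Answer: 7/48

Derivation:
Computing P^2 by repeated multiplication:
P^1 =
  S0: [1/12, 7/12, 1/3]
  S1: [5/6, 1/12, 1/12]
  S2: [1/12, 2/3, 1/4]
P^2 =
  S0: [25/48, 23/72, 23/144]
  S1: [7/48, 79/144, 11/36]
  S2: [7/12, 13/48, 7/48]

(P^2)[S1 -> S0] = 7/48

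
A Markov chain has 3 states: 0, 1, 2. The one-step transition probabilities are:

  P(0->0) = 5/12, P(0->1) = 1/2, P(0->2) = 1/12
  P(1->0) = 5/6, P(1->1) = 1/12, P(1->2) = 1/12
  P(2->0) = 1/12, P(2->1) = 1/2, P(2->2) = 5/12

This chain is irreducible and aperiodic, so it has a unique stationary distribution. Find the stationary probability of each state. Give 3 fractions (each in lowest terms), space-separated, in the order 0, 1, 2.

The stationary distribution satisfies pi = pi * P, i.e.:
  pi_0 = 5/12*pi_0 + 5/6*pi_1 + 1/12*pi_2
  pi_1 = 1/2*pi_0 + 1/12*pi_1 + 1/2*pi_2
  pi_2 = 1/12*pi_0 + 1/12*pi_1 + 5/12*pi_2
with normalization: pi_0 + pi_1 + pi_2 = 1.

Using the first 2 balance equations plus normalization, the linear system A*pi = b is:
  [-7/12, 5/6, 1/12] . pi = 0
  [1/2, -11/12, 1/2] . pi = 0
  [1, 1, 1] . pi = 1

Solving yields:
  pi_0 = 71/136
  pi_1 = 6/17
  pi_2 = 1/8

Verification (pi * P):
  71/136*5/12 + 6/17*5/6 + 1/8*1/12 = 71/136 = pi_0  (ok)
  71/136*1/2 + 6/17*1/12 + 1/8*1/2 = 6/17 = pi_1  (ok)
  71/136*1/12 + 6/17*1/12 + 1/8*5/12 = 1/8 = pi_2  (ok)

Answer: 71/136 6/17 1/8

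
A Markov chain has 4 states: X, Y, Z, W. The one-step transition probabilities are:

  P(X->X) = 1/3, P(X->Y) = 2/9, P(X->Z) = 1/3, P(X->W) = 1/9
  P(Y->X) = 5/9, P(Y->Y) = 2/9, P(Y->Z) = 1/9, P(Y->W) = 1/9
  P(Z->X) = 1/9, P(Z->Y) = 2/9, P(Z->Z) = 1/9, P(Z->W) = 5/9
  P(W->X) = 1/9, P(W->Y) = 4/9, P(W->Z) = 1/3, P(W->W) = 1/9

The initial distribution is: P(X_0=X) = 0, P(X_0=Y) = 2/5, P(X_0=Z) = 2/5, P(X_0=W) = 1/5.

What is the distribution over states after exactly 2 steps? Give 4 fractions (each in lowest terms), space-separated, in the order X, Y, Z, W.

Answer: 119/405 116/405 97/405 73/405

Derivation:
Propagating the distribution step by step (d_{t+1} = d_t * P):
d_0 = (X=0, Y=2/5, Z=2/5, W=1/5)
  d_1[X] = 0*1/3 + 2/5*5/9 + 2/5*1/9 + 1/5*1/9 = 13/45
  d_1[Y] = 0*2/9 + 2/5*2/9 + 2/5*2/9 + 1/5*4/9 = 4/15
  d_1[Z] = 0*1/3 + 2/5*1/9 + 2/5*1/9 + 1/5*1/3 = 7/45
  d_1[W] = 0*1/9 + 2/5*1/9 + 2/5*5/9 + 1/5*1/9 = 13/45
d_1 = (X=13/45, Y=4/15, Z=7/45, W=13/45)
  d_2[X] = 13/45*1/3 + 4/15*5/9 + 7/45*1/9 + 13/45*1/9 = 119/405
  d_2[Y] = 13/45*2/9 + 4/15*2/9 + 7/45*2/9 + 13/45*4/9 = 116/405
  d_2[Z] = 13/45*1/3 + 4/15*1/9 + 7/45*1/9 + 13/45*1/3 = 97/405
  d_2[W] = 13/45*1/9 + 4/15*1/9 + 7/45*5/9 + 13/45*1/9 = 73/405
d_2 = (X=119/405, Y=116/405, Z=97/405, W=73/405)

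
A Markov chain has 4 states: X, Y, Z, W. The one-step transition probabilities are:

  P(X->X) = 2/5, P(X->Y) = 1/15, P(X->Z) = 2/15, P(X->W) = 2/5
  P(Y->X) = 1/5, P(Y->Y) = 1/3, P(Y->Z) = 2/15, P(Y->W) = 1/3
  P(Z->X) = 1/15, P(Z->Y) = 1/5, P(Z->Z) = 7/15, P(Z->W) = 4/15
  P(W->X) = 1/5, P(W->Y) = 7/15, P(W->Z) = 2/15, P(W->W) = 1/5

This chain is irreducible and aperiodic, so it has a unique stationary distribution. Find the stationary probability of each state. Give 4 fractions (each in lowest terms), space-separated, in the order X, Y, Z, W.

The stationary distribution satisfies pi = pi * P, i.e.:
  pi_X = 2/5*pi_X + 1/5*pi_Y + 1/15*pi_Z + 1/5*pi_W
  pi_Y = 1/15*pi_X + 1/3*pi_Y + 1/5*pi_Z + 7/15*pi_W
  pi_Z = 2/15*pi_X + 2/15*pi_Y + 7/15*pi_Z + 2/15*pi_W
  pi_W = 2/5*pi_X + 1/3*pi_Y + 4/15*pi_Z + 1/5*pi_W
with normalization: pi_X + pi_Y + pi_Z + pi_W = 1.

Using the first 3 balance equations plus normalization, the linear system A*pi = b is:
  [-3/5, 1/5, 1/15, 1/5] . pi = 0
  [1/15, -2/3, 1/5, 7/15] . pi = 0
  [2/15, 2/15, -8/15, 2/15] . pi = 0
  [1, 1, 1, 1] . pi = 1

Solving yields:
  pi_X = 13/60
  pi_Y = 49/170
  pi_Z = 1/5
  pi_W = 301/1020

Verification (pi * P):
  13/60*2/5 + 49/170*1/5 + 1/5*1/15 + 301/1020*1/5 = 13/60 = pi_X  (ok)
  13/60*1/15 + 49/170*1/3 + 1/5*1/5 + 301/1020*7/15 = 49/170 = pi_Y  (ok)
  13/60*2/15 + 49/170*2/15 + 1/5*7/15 + 301/1020*2/15 = 1/5 = pi_Z  (ok)
  13/60*2/5 + 49/170*1/3 + 1/5*4/15 + 301/1020*1/5 = 301/1020 = pi_W  (ok)

Answer: 13/60 49/170 1/5 301/1020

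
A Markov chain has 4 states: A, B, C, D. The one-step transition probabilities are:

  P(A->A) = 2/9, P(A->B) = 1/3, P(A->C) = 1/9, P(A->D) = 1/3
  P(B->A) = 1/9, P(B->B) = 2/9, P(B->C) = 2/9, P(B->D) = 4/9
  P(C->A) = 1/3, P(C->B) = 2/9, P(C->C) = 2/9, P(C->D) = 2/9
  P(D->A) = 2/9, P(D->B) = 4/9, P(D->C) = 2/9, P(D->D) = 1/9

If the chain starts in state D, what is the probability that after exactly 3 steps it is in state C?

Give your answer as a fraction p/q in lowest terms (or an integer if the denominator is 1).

Computing P^3 by repeated multiplication:
P^1 =
  A: [2/9, 1/3, 1/9, 1/3]
  B: [1/9, 2/9, 2/9, 4/9]
  C: [1/3, 2/9, 2/9, 2/9]
  D: [2/9, 4/9, 2/9, 1/9]
P^2 =
  A: [16/81, 26/81, 16/81, 23/81]
  B: [2/9, 1/3, 17/81, 19/81]
  C: [2/9, 25/81, 5/27, 23/81]
  D: [16/81, 22/81, 16/81, 1/3]
P^3 =
  A: [152/729, 224/729, 146/729, 23/81]
  B: [152/729, 218/729, 16/81, 215/729]
  C: [152/729, 226/729, 16/81, 23/81]
  D: [52/243, 232/729, 146/729, 65/243]

(P^3)[D -> C] = 146/729

Answer: 146/729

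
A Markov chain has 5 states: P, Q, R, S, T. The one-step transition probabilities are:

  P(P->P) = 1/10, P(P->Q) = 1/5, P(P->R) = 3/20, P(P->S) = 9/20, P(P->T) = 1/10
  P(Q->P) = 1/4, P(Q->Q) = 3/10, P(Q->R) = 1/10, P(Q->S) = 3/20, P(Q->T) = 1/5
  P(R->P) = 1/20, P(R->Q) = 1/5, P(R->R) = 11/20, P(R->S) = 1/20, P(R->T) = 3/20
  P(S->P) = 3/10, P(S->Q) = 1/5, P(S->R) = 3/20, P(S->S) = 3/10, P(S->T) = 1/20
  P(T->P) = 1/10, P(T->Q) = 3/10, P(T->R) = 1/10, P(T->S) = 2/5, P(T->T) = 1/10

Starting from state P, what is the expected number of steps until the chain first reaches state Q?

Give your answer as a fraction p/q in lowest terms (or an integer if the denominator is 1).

Answer: 11078/2323

Derivation:
Let h_i = expected steps to first reach Q from state i.
Boundary: h_Q = 0.
First-step equations for the other states:
  h_P = 1 + 1/10*h_P + 1/5*h_Q + 3/20*h_R + 9/20*h_S + 1/10*h_T
  h_R = 1 + 1/20*h_P + 1/5*h_Q + 11/20*h_R + 1/20*h_S + 3/20*h_T
  h_S = 1 + 3/10*h_P + 1/5*h_Q + 3/20*h_R + 3/10*h_S + 1/20*h_T
  h_T = 1 + 1/10*h_P + 3/10*h_Q + 1/10*h_R + 2/5*h_S + 1/10*h_T

Substituting h_Q = 0 and rearranging gives the linear system (I - Q) h = 1:
  [9/10, -3/20, -9/20, -1/10] . (h_P, h_R, h_S, h_T) = 1
  [-1/20, 9/20, -1/20, -3/20] . (h_P, h_R, h_S, h_T) = 1
  [-3/10, -3/20, 7/10, -1/20] . (h_P, h_R, h_S, h_T) = 1
  [-1/10, -1/10, -2/5, 9/10] . (h_P, h_R, h_S, h_T) = 1

Solving yields:
  h_P = 11078/2323
  h_R = 10954/2323
  h_S = 11126/2323
  h_T = 9974/2323

Starting state is P, so the expected hitting time is h_P = 11078/2323.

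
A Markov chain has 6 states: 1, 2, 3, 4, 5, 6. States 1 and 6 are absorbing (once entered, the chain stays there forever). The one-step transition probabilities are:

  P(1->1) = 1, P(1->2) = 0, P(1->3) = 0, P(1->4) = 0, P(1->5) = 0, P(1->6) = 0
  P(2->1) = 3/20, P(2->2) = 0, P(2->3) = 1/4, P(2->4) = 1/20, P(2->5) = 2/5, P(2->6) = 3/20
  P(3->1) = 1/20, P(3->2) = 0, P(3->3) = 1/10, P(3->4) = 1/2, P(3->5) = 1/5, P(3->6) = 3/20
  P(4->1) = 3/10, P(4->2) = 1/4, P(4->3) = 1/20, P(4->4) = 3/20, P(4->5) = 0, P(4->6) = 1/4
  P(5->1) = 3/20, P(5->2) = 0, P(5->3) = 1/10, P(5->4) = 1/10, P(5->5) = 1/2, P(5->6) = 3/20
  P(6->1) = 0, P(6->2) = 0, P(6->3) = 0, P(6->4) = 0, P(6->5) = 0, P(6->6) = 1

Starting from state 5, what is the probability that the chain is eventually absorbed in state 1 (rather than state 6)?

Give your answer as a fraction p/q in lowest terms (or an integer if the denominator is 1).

Answer: 1253/2526

Derivation:
Let a_i = P(absorbed in 1 | start in state i).
Boundary conditions: a_1 = 1, a_6 = 0.
For each transient state i, a_i = sum_j P(i->j) * a_j:
  a_2 = 3/20*a_1 + 0*a_2 + 1/4*a_3 + 1/20*a_4 + 2/5*a_5 + 3/20*a_6
  a_3 = 1/20*a_1 + 0*a_2 + 1/10*a_3 + 1/2*a_4 + 1/5*a_5 + 3/20*a_6
  a_4 = 3/10*a_1 + 1/4*a_2 + 1/20*a_3 + 3/20*a_4 + 0*a_5 + 1/4*a_6
  a_5 = 3/20*a_1 + 0*a_2 + 1/10*a_3 + 1/10*a_4 + 1/2*a_5 + 3/20*a_6

Substituting a_1 = 1 and a_6 = 0, rearrange to (I - Q) a = r where r[i] = P(i -> 1):
  [1, -1/4, -1/20, -2/5] . (a_2, a_3, a_4, a_5) = 3/20
  [0, 9/10, -1/2, -1/5] . (a_2, a_3, a_4, a_5) = 1/20
  [-1/4, -1/20, 17/20, 0] . (a_2, a_3, a_4, a_5) = 3/10
  [0, -1/10, -1/10, 1/2] . (a_2, a_3, a_4, a_5) = 3/20

Solving yields:
  a_2 = 6173/12630
  a_3 = 769/1684
  a_4 = 2645/5052
  a_5 = 1253/2526

Starting state is 5, so the absorption probability is a_5 = 1253/2526.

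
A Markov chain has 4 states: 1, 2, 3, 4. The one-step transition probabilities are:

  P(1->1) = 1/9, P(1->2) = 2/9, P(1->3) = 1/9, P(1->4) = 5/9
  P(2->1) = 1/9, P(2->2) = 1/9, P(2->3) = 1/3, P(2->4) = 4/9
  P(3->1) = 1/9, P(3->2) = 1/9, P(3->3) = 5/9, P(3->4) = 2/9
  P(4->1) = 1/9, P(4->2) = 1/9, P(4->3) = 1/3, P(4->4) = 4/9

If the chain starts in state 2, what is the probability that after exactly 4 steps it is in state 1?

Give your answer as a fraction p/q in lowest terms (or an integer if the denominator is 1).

Answer: 1/9

Derivation:
Computing P^4 by repeated multiplication:
P^1 =
  1: [1/9, 2/9, 1/9, 5/9]
  2: [1/9, 1/9, 1/3, 4/9]
  3: [1/9, 1/9, 5/9, 2/9]
  4: [1/9, 1/9, 1/3, 4/9]
P^2 =
  1: [1/9, 10/81, 1/3, 35/81]
  2: [1/9, 10/81, 31/81, 31/81]
  3: [1/9, 10/81, 35/81, 1/3]
  4: [1/9, 10/81, 31/81, 31/81]
P^3 =
  1: [1/9, 10/81, 31/81, 31/81]
  2: [1/9, 10/81, 287/729, 271/729]
  3: [1/9, 10/81, 295/729, 263/729]
  4: [1/9, 10/81, 287/729, 271/729]
P^4 =
  1: [1/9, 10/81, 287/729, 271/729]
  2: [1/9, 10/81, 2599/6561, 2423/6561]
  3: [1/9, 10/81, 2615/6561, 2407/6561]
  4: [1/9, 10/81, 2599/6561, 2423/6561]

(P^4)[2 -> 1] = 1/9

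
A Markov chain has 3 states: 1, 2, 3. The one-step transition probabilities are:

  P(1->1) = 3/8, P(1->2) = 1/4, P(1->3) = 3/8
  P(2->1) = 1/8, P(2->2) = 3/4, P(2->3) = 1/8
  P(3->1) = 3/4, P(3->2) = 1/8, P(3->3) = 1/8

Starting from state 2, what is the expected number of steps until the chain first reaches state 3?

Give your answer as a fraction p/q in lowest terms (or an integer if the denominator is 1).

Answer: 6

Derivation:
Let h_i = expected steps to first reach 3 from state i.
Boundary: h_3 = 0.
First-step equations for the other states:
  h_1 = 1 + 3/8*h_1 + 1/4*h_2 + 3/8*h_3
  h_2 = 1 + 1/8*h_1 + 3/4*h_2 + 1/8*h_3

Substituting h_3 = 0 and rearranging gives the linear system (I - Q) h = 1:
  [5/8, -1/4] . (h_1, h_2) = 1
  [-1/8, 1/4] . (h_1, h_2) = 1

Solving yields:
  h_1 = 4
  h_2 = 6

Starting state is 2, so the expected hitting time is h_2 = 6.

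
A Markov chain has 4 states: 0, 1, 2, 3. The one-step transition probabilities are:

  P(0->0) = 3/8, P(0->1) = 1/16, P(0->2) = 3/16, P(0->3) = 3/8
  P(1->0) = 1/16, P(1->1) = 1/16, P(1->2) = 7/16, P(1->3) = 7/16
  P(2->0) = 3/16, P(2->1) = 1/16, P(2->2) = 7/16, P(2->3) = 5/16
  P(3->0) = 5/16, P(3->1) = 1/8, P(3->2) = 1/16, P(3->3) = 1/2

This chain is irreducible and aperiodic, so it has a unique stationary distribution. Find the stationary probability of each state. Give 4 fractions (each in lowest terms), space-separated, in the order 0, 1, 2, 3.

Answer: 373/1324 235/2648 555/2648 139/331

Derivation:
The stationary distribution satisfies pi = pi * P, i.e.:
  pi_0 = 3/8*pi_0 + 1/16*pi_1 + 3/16*pi_2 + 5/16*pi_3
  pi_1 = 1/16*pi_0 + 1/16*pi_1 + 1/16*pi_2 + 1/8*pi_3
  pi_2 = 3/16*pi_0 + 7/16*pi_1 + 7/16*pi_2 + 1/16*pi_3
  pi_3 = 3/8*pi_0 + 7/16*pi_1 + 5/16*pi_2 + 1/2*pi_3
with normalization: pi_0 + pi_1 + pi_2 + pi_3 = 1.

Using the first 3 balance equations plus normalization, the linear system A*pi = b is:
  [-5/8, 1/16, 3/16, 5/16] . pi = 0
  [1/16, -15/16, 1/16, 1/8] . pi = 0
  [3/16, 7/16, -9/16, 1/16] . pi = 0
  [1, 1, 1, 1] . pi = 1

Solving yields:
  pi_0 = 373/1324
  pi_1 = 235/2648
  pi_2 = 555/2648
  pi_3 = 139/331

Verification (pi * P):
  373/1324*3/8 + 235/2648*1/16 + 555/2648*3/16 + 139/331*5/16 = 373/1324 = pi_0  (ok)
  373/1324*1/16 + 235/2648*1/16 + 555/2648*1/16 + 139/331*1/8 = 235/2648 = pi_1  (ok)
  373/1324*3/16 + 235/2648*7/16 + 555/2648*7/16 + 139/331*1/16 = 555/2648 = pi_2  (ok)
  373/1324*3/8 + 235/2648*7/16 + 555/2648*5/16 + 139/331*1/2 = 139/331 = pi_3  (ok)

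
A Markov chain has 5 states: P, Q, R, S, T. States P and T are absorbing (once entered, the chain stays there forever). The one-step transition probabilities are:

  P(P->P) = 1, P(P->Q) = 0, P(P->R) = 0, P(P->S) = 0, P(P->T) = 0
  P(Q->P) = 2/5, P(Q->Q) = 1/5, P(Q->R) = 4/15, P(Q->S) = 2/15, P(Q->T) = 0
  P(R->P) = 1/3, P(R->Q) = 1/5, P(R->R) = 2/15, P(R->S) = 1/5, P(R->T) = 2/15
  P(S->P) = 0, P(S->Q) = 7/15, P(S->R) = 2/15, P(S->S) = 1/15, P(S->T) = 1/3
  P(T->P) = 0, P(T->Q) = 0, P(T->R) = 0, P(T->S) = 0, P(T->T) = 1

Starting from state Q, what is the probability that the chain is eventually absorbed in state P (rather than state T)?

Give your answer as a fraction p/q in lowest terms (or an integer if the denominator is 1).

Answer: 678/833

Derivation:
Let a_i = P(absorbed in P | start in state i).
Boundary conditions: a_P = 1, a_T = 0.
For each transient state i, a_i = sum_j P(i->j) * a_j:
  a_Q = 2/5*a_P + 1/5*a_Q + 4/15*a_R + 2/15*a_S + 0*a_T
  a_R = 1/3*a_P + 1/5*a_Q + 2/15*a_R + 1/5*a_S + 2/15*a_T
  a_S = 0*a_P + 7/15*a_Q + 2/15*a_R + 1/15*a_S + 1/3*a_T

Substituting a_P = 1 and a_T = 0, rearrange to (I - Q) a = r where r[i] = P(i -> P):
  [4/5, -4/15, -2/15] . (a_Q, a_R, a_S) = 2/5
  [-1/5, 13/15, -1/5] . (a_Q, a_R, a_S) = 1/3
  [-7/15, -2/15, 14/15] . (a_Q, a_R, a_S) = 0

Solving yields:
  a_Q = 678/833
  a_R = 82/119
  a_S = 421/833

Starting state is Q, so the absorption probability is a_Q = 678/833.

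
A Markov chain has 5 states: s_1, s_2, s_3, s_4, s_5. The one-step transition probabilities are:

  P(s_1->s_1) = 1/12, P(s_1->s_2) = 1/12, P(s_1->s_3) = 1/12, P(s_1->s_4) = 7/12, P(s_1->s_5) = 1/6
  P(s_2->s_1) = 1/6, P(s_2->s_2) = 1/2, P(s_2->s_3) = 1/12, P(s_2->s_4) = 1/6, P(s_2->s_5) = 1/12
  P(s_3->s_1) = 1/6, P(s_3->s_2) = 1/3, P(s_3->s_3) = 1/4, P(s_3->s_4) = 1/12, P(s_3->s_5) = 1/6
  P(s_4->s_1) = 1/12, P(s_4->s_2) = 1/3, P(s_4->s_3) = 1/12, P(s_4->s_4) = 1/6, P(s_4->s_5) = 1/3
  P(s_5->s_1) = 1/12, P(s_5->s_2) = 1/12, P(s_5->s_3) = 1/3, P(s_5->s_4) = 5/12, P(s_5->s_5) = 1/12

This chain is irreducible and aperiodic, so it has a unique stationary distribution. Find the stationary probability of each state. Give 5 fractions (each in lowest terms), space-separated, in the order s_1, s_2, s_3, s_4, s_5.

Answer: 5/41 629/2009 302/2009 496/2009 337/2009

Derivation:
The stationary distribution satisfies pi = pi * P, i.e.:
  pi_s_1 = 1/12*pi_s_1 + 1/6*pi_s_2 + 1/6*pi_s_3 + 1/12*pi_s_4 + 1/12*pi_s_5
  pi_s_2 = 1/12*pi_s_1 + 1/2*pi_s_2 + 1/3*pi_s_3 + 1/3*pi_s_4 + 1/12*pi_s_5
  pi_s_3 = 1/12*pi_s_1 + 1/12*pi_s_2 + 1/4*pi_s_3 + 1/12*pi_s_4 + 1/3*pi_s_5
  pi_s_4 = 7/12*pi_s_1 + 1/6*pi_s_2 + 1/12*pi_s_3 + 1/6*pi_s_4 + 5/12*pi_s_5
  pi_s_5 = 1/6*pi_s_1 + 1/12*pi_s_2 + 1/6*pi_s_3 + 1/3*pi_s_4 + 1/12*pi_s_5
with normalization: pi_s_1 + pi_s_2 + pi_s_3 + pi_s_4 + pi_s_5 = 1.

Using the first 4 balance equations plus normalization, the linear system A*pi = b is:
  [-11/12, 1/6, 1/6, 1/12, 1/12] . pi = 0
  [1/12, -1/2, 1/3, 1/3, 1/12] . pi = 0
  [1/12, 1/12, -3/4, 1/12, 1/3] . pi = 0
  [7/12, 1/6, 1/12, -5/6, 5/12] . pi = 0
  [1, 1, 1, 1, 1] . pi = 1

Solving yields:
  pi_s_1 = 5/41
  pi_s_2 = 629/2009
  pi_s_3 = 302/2009
  pi_s_4 = 496/2009
  pi_s_5 = 337/2009

Verification (pi * P):
  5/41*1/12 + 629/2009*1/6 + 302/2009*1/6 + 496/2009*1/12 + 337/2009*1/12 = 5/41 = pi_s_1  (ok)
  5/41*1/12 + 629/2009*1/2 + 302/2009*1/3 + 496/2009*1/3 + 337/2009*1/12 = 629/2009 = pi_s_2  (ok)
  5/41*1/12 + 629/2009*1/12 + 302/2009*1/4 + 496/2009*1/12 + 337/2009*1/3 = 302/2009 = pi_s_3  (ok)
  5/41*7/12 + 629/2009*1/6 + 302/2009*1/12 + 496/2009*1/6 + 337/2009*5/12 = 496/2009 = pi_s_4  (ok)
  5/41*1/6 + 629/2009*1/12 + 302/2009*1/6 + 496/2009*1/3 + 337/2009*1/12 = 337/2009 = pi_s_5  (ok)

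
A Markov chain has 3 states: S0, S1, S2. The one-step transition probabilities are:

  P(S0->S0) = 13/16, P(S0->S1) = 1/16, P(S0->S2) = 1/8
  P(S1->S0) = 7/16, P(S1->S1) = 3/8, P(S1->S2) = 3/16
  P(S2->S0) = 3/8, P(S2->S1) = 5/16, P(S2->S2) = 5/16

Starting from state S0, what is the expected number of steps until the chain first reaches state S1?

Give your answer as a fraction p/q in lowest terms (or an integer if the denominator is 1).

Answer: 208/21

Derivation:
Let h_i = expected steps to first reach S1 from state i.
Boundary: h_S1 = 0.
First-step equations for the other states:
  h_S0 = 1 + 13/16*h_S0 + 1/16*h_S1 + 1/8*h_S2
  h_S2 = 1 + 3/8*h_S0 + 5/16*h_S1 + 5/16*h_S2

Substituting h_S1 = 0 and rearranging gives the linear system (I - Q) h = 1:
  [3/16, -1/8] . (h_S0, h_S2) = 1
  [-3/8, 11/16] . (h_S0, h_S2) = 1

Solving yields:
  h_S0 = 208/21
  h_S2 = 48/7

Starting state is S0, so the expected hitting time is h_S0 = 208/21.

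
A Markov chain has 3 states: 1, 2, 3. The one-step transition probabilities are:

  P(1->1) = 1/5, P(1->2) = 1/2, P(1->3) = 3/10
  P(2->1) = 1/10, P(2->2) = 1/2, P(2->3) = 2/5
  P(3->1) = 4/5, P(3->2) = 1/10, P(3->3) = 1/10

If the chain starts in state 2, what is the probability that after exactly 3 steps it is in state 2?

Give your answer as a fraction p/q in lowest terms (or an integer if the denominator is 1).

Computing P^3 by repeated multiplication:
P^1 =
  1: [1/5, 1/2, 3/10]
  2: [1/10, 1/2, 2/5]
  3: [4/5, 1/10, 1/10]
P^2 =
  1: [33/100, 19/50, 29/100]
  2: [39/100, 17/50, 27/100]
  3: [1/4, 23/50, 29/100]
P^3 =
  1: [42/125, 48/125, 7/25]
  2: [41/125, 49/125, 7/25]
  3: [41/125, 48/125, 36/125]

(P^3)[2 -> 2] = 49/125

Answer: 49/125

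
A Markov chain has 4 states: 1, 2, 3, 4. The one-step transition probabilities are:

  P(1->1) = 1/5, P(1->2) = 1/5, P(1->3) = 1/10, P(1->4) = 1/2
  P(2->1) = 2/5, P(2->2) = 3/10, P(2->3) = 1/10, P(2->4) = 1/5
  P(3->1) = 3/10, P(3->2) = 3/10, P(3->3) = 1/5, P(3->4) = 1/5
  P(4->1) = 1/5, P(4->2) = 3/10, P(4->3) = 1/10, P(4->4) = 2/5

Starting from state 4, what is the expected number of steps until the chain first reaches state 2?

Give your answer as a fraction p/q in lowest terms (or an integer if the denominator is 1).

Let h_i = expected steps to first reach 2 from state i.
Boundary: h_2 = 0.
First-step equations for the other states:
  h_1 = 1 + 1/5*h_1 + 1/5*h_2 + 1/10*h_3 + 1/2*h_4
  h_3 = 1 + 3/10*h_1 + 3/10*h_2 + 1/5*h_3 + 1/5*h_4
  h_4 = 1 + 1/5*h_1 + 3/10*h_2 + 1/10*h_3 + 2/5*h_4

Substituting h_2 = 0 and rearranging gives the linear system (I - Q) h = 1:
  [4/5, -1/10, -1/2] . (h_1, h_3, h_4) = 1
  [-3/10, 4/5, -1/5] . (h_1, h_3, h_4) = 1
  [-1/5, -1/10, 3/5] . (h_1, h_3, h_4) = 1

Solving yields:
  h_1 = 990/251
  h_3 = 910/251
  h_4 = 900/251

Starting state is 4, so the expected hitting time is h_4 = 900/251.

Answer: 900/251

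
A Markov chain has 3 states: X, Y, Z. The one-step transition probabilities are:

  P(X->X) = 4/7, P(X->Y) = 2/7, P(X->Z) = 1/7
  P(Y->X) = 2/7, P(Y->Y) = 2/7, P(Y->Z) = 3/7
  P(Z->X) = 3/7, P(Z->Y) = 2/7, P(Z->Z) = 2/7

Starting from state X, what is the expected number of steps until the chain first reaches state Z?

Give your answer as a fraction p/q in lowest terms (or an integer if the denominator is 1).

Answer: 49/11

Derivation:
Let h_i = expected steps to first reach Z from state i.
Boundary: h_Z = 0.
First-step equations for the other states:
  h_X = 1 + 4/7*h_X + 2/7*h_Y + 1/7*h_Z
  h_Y = 1 + 2/7*h_X + 2/7*h_Y + 3/7*h_Z

Substituting h_Z = 0 and rearranging gives the linear system (I - Q) h = 1:
  [3/7, -2/7] . (h_X, h_Y) = 1
  [-2/7, 5/7] . (h_X, h_Y) = 1

Solving yields:
  h_X = 49/11
  h_Y = 35/11

Starting state is X, so the expected hitting time is h_X = 49/11.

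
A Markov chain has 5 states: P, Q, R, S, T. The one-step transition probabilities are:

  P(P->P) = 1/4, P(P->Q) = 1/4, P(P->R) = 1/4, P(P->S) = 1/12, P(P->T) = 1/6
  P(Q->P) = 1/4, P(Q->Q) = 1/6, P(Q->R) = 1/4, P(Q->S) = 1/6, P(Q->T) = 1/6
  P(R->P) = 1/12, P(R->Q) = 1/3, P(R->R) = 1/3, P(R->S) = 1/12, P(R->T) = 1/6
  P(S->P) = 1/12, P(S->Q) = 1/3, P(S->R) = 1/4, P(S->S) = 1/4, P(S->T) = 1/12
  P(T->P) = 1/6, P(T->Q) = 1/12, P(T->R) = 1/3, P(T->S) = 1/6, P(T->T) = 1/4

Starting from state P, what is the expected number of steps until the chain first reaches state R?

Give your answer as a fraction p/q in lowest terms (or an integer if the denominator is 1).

Answer: 390/103

Derivation:
Let h_i = expected steps to first reach R from state i.
Boundary: h_R = 0.
First-step equations for the other states:
  h_P = 1 + 1/4*h_P + 1/4*h_Q + 1/4*h_R + 1/12*h_S + 1/6*h_T
  h_Q = 1 + 1/4*h_P + 1/6*h_Q + 1/4*h_R + 1/6*h_S + 1/6*h_T
  h_S = 1 + 1/12*h_P + 1/3*h_Q + 1/4*h_R + 1/4*h_S + 1/12*h_T
  h_T = 1 + 1/6*h_P + 1/12*h_Q + 1/3*h_R + 1/6*h_S + 1/4*h_T

Substituting h_R = 0 and rearranging gives the linear system (I - Q) h = 1:
  [3/4, -1/4, -1/12, -1/6] . (h_P, h_Q, h_S, h_T) = 1
  [-1/4, 5/6, -1/6, -1/6] . (h_P, h_Q, h_S, h_T) = 1
  [-1/12, -1/3, 3/4, -1/12] . (h_P, h_Q, h_S, h_T) = 1
  [-1/6, -1/12, -1/6, 3/4] . (h_P, h_Q, h_S, h_T) = 1

Solving yields:
  h_P = 390/103
  h_Q = 4293/1133
  h_S = 4329/1133
  h_T = 3903/1133

Starting state is P, so the expected hitting time is h_P = 390/103.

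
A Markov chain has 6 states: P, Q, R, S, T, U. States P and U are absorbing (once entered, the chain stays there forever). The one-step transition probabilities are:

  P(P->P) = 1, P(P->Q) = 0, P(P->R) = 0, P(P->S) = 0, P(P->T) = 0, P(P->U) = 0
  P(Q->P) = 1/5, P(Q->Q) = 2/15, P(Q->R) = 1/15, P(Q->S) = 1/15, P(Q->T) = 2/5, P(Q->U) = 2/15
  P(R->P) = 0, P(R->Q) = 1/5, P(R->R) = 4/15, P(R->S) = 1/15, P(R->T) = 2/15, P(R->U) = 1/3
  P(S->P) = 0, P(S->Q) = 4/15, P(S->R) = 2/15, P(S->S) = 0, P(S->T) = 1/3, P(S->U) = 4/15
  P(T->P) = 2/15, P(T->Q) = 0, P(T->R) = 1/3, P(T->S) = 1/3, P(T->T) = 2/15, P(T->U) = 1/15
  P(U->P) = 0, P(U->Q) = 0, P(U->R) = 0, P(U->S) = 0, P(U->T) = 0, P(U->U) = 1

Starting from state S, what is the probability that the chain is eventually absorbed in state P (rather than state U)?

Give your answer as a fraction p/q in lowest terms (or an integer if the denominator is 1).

Let a_i = P(absorbed in P | start in state i).
Boundary conditions: a_P = 1, a_U = 0.
For each transient state i, a_i = sum_j P(i->j) * a_j:
  a_Q = 1/5*a_P + 2/15*a_Q + 1/15*a_R + 1/15*a_S + 2/5*a_T + 2/15*a_U
  a_R = 0*a_P + 1/5*a_Q + 4/15*a_R + 1/15*a_S + 2/15*a_T + 1/3*a_U
  a_S = 0*a_P + 4/15*a_Q + 2/15*a_R + 0*a_S + 1/3*a_T + 4/15*a_U
  a_T = 2/15*a_P + 0*a_Q + 1/3*a_R + 1/3*a_S + 2/15*a_T + 1/15*a_U

Substituting a_P = 1 and a_U = 0, rearrange to (I - Q) a = r where r[i] = P(i -> P):
  [13/15, -1/15, -1/15, -2/5] . (a_Q, a_R, a_S, a_T) = 1/5
  [-1/5, 11/15, -1/15, -2/15] . (a_Q, a_R, a_S, a_T) = 0
  [-4/15, -2/15, 1, -1/3] . (a_Q, a_R, a_S, a_T) = 0
  [0, -1/3, -1/3, 13/15] . (a_Q, a_R, a_S, a_T) = 2/15

Solving yields:
  a_Q = 7091/17180
  a_R = 1659/8590
  a_S = 835/3436
  a_T = 1105/3436

Starting state is S, so the absorption probability is a_S = 835/3436.

Answer: 835/3436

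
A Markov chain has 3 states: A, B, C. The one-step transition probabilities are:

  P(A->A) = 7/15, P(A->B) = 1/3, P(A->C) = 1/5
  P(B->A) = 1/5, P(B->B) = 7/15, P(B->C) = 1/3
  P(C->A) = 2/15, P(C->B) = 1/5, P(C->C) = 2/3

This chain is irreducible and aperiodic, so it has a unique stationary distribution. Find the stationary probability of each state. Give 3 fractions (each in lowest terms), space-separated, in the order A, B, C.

The stationary distribution satisfies pi = pi * P, i.e.:
  pi_A = 7/15*pi_A + 1/5*pi_B + 2/15*pi_C
  pi_B = 1/3*pi_A + 7/15*pi_B + 1/5*pi_C
  pi_C = 1/5*pi_A + 1/3*pi_B + 2/3*pi_C
with normalization: pi_A + pi_B + pi_C = 1.

Using the first 2 balance equations plus normalization, the linear system A*pi = b is:
  [-8/15, 1/5, 2/15] . pi = 0
  [1/3, -8/15, 1/5] . pi = 0
  [1, 1, 1] . pi = 1

Solving yields:
  pi_A = 25/108
  pi_B = 17/54
  pi_C = 49/108

Verification (pi * P):
  25/108*7/15 + 17/54*1/5 + 49/108*2/15 = 25/108 = pi_A  (ok)
  25/108*1/3 + 17/54*7/15 + 49/108*1/5 = 17/54 = pi_B  (ok)
  25/108*1/5 + 17/54*1/3 + 49/108*2/3 = 49/108 = pi_C  (ok)

Answer: 25/108 17/54 49/108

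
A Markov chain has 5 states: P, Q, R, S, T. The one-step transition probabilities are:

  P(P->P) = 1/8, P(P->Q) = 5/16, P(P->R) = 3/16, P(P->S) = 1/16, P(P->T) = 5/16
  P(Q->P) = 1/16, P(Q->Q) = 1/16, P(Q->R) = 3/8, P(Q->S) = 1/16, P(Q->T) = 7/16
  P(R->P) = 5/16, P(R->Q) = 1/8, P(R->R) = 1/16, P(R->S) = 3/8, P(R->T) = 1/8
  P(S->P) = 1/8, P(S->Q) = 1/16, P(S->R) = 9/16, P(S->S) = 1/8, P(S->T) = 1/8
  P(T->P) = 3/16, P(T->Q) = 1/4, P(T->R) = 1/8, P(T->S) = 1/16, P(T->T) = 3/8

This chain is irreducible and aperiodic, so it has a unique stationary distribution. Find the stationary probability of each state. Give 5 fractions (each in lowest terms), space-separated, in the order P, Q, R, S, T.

Answer: 12891/73895 2561/14779 16799/73895 10526/73895 20874/73895

Derivation:
The stationary distribution satisfies pi = pi * P, i.e.:
  pi_P = 1/8*pi_P + 1/16*pi_Q + 5/16*pi_R + 1/8*pi_S + 3/16*pi_T
  pi_Q = 5/16*pi_P + 1/16*pi_Q + 1/8*pi_R + 1/16*pi_S + 1/4*pi_T
  pi_R = 3/16*pi_P + 3/8*pi_Q + 1/16*pi_R + 9/16*pi_S + 1/8*pi_T
  pi_S = 1/16*pi_P + 1/16*pi_Q + 3/8*pi_R + 1/8*pi_S + 1/16*pi_T
  pi_T = 5/16*pi_P + 7/16*pi_Q + 1/8*pi_R + 1/8*pi_S + 3/8*pi_T
with normalization: pi_P + pi_Q + pi_R + pi_S + pi_T = 1.

Using the first 4 balance equations plus normalization, the linear system A*pi = b is:
  [-7/8, 1/16, 5/16, 1/8, 3/16] . pi = 0
  [5/16, -15/16, 1/8, 1/16, 1/4] . pi = 0
  [3/16, 3/8, -15/16, 9/16, 1/8] . pi = 0
  [1/16, 1/16, 3/8, -7/8, 1/16] . pi = 0
  [1, 1, 1, 1, 1] . pi = 1

Solving yields:
  pi_P = 12891/73895
  pi_Q = 2561/14779
  pi_R = 16799/73895
  pi_S = 10526/73895
  pi_T = 20874/73895

Verification (pi * P):
  12891/73895*1/8 + 2561/14779*1/16 + 16799/73895*5/16 + 10526/73895*1/8 + 20874/73895*3/16 = 12891/73895 = pi_P  (ok)
  12891/73895*5/16 + 2561/14779*1/16 + 16799/73895*1/8 + 10526/73895*1/16 + 20874/73895*1/4 = 2561/14779 = pi_Q  (ok)
  12891/73895*3/16 + 2561/14779*3/8 + 16799/73895*1/16 + 10526/73895*9/16 + 20874/73895*1/8 = 16799/73895 = pi_R  (ok)
  12891/73895*1/16 + 2561/14779*1/16 + 16799/73895*3/8 + 10526/73895*1/8 + 20874/73895*1/16 = 10526/73895 = pi_S  (ok)
  12891/73895*5/16 + 2561/14779*7/16 + 16799/73895*1/8 + 10526/73895*1/8 + 20874/73895*3/8 = 20874/73895 = pi_T  (ok)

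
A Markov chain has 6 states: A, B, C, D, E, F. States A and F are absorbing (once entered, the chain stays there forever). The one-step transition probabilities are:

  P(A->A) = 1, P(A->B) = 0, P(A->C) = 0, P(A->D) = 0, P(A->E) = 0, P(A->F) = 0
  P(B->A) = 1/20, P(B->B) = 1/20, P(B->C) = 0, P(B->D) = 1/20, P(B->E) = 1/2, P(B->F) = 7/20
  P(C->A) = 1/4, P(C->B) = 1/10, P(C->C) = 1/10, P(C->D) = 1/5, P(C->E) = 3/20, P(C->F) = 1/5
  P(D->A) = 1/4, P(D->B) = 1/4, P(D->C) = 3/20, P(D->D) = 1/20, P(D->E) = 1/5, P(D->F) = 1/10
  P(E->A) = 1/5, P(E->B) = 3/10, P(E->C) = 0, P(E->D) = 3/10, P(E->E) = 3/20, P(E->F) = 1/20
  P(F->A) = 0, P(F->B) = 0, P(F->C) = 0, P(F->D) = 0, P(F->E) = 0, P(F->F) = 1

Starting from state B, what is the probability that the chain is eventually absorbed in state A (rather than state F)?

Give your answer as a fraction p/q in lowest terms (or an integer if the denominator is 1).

Answer: 1273/3318

Derivation:
Let a_i = P(absorbed in A | start in state i).
Boundary conditions: a_A = 1, a_F = 0.
For each transient state i, a_i = sum_j P(i->j) * a_j:
  a_B = 1/20*a_A + 1/20*a_B + 0*a_C + 1/20*a_D + 1/2*a_E + 7/20*a_F
  a_C = 1/4*a_A + 1/10*a_B + 1/10*a_C + 1/5*a_D + 3/20*a_E + 1/5*a_F
  a_D = 1/4*a_A + 1/4*a_B + 3/20*a_C + 1/20*a_D + 1/5*a_E + 1/10*a_F
  a_E = 1/5*a_A + 3/10*a_B + 0*a_C + 3/10*a_D + 3/20*a_E + 1/20*a_F

Substituting a_A = 1 and a_F = 0, rearrange to (I - Q) a = r where r[i] = P(i -> A):
  [19/20, 0, -1/20, -1/2] . (a_B, a_C, a_D, a_E) = 1/20
  [-1/10, 9/10, -1/5, -3/20] . (a_B, a_C, a_D, a_E) = 1/4
  [-1/4, -3/20, 19/20, -1/5] . (a_B, a_C, a_D, a_E) = 1/4
  [-3/10, 0, -3/10, 17/20] . (a_B, a_C, a_D, a_E) = 1/5

Solving yields:
  a_B = 1273/3318
  a_C = 18898/34839
  a_D = 13243/23226
  a_E = 2214/3871

Starting state is B, so the absorption probability is a_B = 1273/3318.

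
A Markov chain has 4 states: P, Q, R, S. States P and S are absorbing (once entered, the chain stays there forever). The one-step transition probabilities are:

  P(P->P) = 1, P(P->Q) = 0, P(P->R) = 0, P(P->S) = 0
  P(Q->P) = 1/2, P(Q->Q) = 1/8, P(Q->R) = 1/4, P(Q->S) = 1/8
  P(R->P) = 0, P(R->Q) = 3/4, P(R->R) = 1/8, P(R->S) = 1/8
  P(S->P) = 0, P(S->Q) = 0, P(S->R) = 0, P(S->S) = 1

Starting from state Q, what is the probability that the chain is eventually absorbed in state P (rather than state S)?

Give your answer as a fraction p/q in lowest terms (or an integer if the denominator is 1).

Answer: 28/37

Derivation:
Let a_i = P(absorbed in P | start in state i).
Boundary conditions: a_P = 1, a_S = 0.
For each transient state i, a_i = sum_j P(i->j) * a_j:
  a_Q = 1/2*a_P + 1/8*a_Q + 1/4*a_R + 1/8*a_S
  a_R = 0*a_P + 3/4*a_Q + 1/8*a_R + 1/8*a_S

Substituting a_P = 1 and a_S = 0, rearrange to (I - Q) a = r where r[i] = P(i -> P):
  [7/8, -1/4] . (a_Q, a_R) = 1/2
  [-3/4, 7/8] . (a_Q, a_R) = 0

Solving yields:
  a_Q = 28/37
  a_R = 24/37

Starting state is Q, so the absorption probability is a_Q = 28/37.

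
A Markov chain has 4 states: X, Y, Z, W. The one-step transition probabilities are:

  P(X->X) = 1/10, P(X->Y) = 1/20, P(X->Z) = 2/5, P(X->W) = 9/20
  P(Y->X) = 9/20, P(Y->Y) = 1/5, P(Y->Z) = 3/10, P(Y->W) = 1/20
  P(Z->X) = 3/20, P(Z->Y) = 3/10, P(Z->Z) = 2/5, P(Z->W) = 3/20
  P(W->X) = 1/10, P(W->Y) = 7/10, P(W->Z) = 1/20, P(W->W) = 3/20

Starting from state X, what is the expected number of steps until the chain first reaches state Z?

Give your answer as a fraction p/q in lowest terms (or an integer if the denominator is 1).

Let h_i = expected steps to first reach Z from state i.
Boundary: h_Z = 0.
First-step equations for the other states:
  h_X = 1 + 1/10*h_X + 1/20*h_Y + 2/5*h_Z + 9/20*h_W
  h_Y = 1 + 9/20*h_X + 1/5*h_Y + 3/10*h_Z + 1/20*h_W
  h_W = 1 + 1/10*h_X + 7/10*h_Y + 1/20*h_Z + 3/20*h_W

Substituting h_Z = 0 and rearranging gives the linear system (I - Q) h = 1:
  [9/10, -1/20, -9/20] . (h_X, h_Y, h_W) = 1
  [-9/20, 4/5, -1/20] . (h_X, h_Y, h_W) = 1
  [-1/10, -7/10, 17/20] . (h_X, h_Y, h_W) = 1

Solving yields:
  h_X = 10920/3067
  h_Y = 10840/3067
  h_W = 13820/3067

Starting state is X, so the expected hitting time is h_X = 10920/3067.

Answer: 10920/3067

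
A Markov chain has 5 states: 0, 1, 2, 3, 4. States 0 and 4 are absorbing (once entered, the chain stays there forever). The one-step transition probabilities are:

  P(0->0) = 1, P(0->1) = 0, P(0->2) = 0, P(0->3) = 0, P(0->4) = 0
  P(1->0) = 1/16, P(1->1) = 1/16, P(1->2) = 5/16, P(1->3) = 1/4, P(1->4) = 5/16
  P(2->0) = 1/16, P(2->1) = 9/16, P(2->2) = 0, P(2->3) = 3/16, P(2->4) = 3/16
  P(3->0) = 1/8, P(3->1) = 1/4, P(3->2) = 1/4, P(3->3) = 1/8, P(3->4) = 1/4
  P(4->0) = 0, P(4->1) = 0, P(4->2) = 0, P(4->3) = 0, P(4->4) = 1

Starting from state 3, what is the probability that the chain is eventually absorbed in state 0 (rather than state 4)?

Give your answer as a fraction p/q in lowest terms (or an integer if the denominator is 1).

Let a_i = P(absorbed in 0 | start in state i).
Boundary conditions: a_0 = 1, a_4 = 0.
For each transient state i, a_i = sum_j P(i->j) * a_j:
  a_1 = 1/16*a_0 + 1/16*a_1 + 5/16*a_2 + 1/4*a_3 + 5/16*a_4
  a_2 = 1/16*a_0 + 9/16*a_1 + 0*a_2 + 3/16*a_3 + 3/16*a_4
  a_3 = 1/8*a_0 + 1/4*a_1 + 1/4*a_2 + 1/8*a_3 + 1/4*a_4

Substituting a_0 = 1 and a_4 = 0, rearrange to (I - Q) a = r where r[i] = P(i -> 0):
  [15/16, -5/16, -1/4] . (a_1, a_2, a_3) = 1/16
  [-9/16, 1, -3/16] . (a_1, a_2, a_3) = 1/16
  [-1/4, -1/4, 7/8] . (a_1, a_2, a_3) = 1/8

Solving yields:
  a_1 = 12/55
  a_2 = 13/55
  a_3 = 3/11

Starting state is 3, so the absorption probability is a_3 = 3/11.

Answer: 3/11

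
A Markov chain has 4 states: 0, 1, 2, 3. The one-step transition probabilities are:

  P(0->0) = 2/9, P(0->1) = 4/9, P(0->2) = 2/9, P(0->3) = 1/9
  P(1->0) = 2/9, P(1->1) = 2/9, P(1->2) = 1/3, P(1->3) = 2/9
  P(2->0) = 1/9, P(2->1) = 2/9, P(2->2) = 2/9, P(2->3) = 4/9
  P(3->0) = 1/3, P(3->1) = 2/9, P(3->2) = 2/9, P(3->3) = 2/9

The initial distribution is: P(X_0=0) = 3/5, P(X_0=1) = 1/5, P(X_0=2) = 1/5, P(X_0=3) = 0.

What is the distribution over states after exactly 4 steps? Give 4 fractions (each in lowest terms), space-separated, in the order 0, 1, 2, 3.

Propagating the distribution step by step (d_{t+1} = d_t * P):
d_0 = (0=3/5, 1=1/5, 2=1/5, 3=0)
  d_1[0] = 3/5*2/9 + 1/5*2/9 + 1/5*1/9 + 0*1/3 = 1/5
  d_1[1] = 3/5*4/9 + 1/5*2/9 + 1/5*2/9 + 0*2/9 = 16/45
  d_1[2] = 3/5*2/9 + 1/5*1/3 + 1/5*2/9 + 0*2/9 = 11/45
  d_1[3] = 3/5*1/9 + 1/5*2/9 + 1/5*4/9 + 0*2/9 = 1/5
d_1 = (0=1/5, 1=16/45, 2=11/45, 3=1/5)
  d_2[0] = 1/5*2/9 + 16/45*2/9 + 11/45*1/9 + 1/5*1/3 = 88/405
  d_2[1] = 1/5*4/9 + 16/45*2/9 + 11/45*2/9 + 1/5*2/9 = 4/15
  d_2[2] = 1/5*2/9 + 16/45*1/3 + 11/45*2/9 + 1/5*2/9 = 106/405
  d_2[3] = 1/5*1/9 + 16/45*2/9 + 11/45*4/9 + 1/5*2/9 = 103/405
d_2 = (0=88/405, 1=4/15, 2=106/405, 3=103/405)
  d_3[0] = 88/405*2/9 + 4/15*2/9 + 106/405*1/9 + 103/405*1/3 = 269/1215
  d_3[1] = 88/405*4/9 + 4/15*2/9 + 106/405*2/9 + 103/405*2/9 = 986/3645
  d_3[2] = 88/405*2/9 + 4/15*1/3 + 106/405*2/9 + 103/405*2/9 = 34/135
  d_3[3] = 88/405*1/9 + 4/15*2/9 + 106/405*4/9 + 103/405*2/9 = 934/3645
d_3 = (0=269/1215, 1=986/3645, 2=34/135, 3=934/3645)
  d_4[0] = 269/1215*2/9 + 986/3645*2/9 + 34/135*1/9 + 934/3645*1/3 = 7306/32805
  d_4[1] = 269/1215*4/9 + 986/3645*2/9 + 34/135*2/9 + 934/3645*2/9 = 2968/10935
  d_4[2] = 269/1215*2/9 + 986/3645*1/3 + 34/135*2/9 + 934/3645*2/9 = 8276/32805
  d_4[3] = 269/1215*1/9 + 986/3645*2/9 + 34/135*4/9 + 934/3645*2/9 = 2773/10935
d_4 = (0=7306/32805, 1=2968/10935, 2=8276/32805, 3=2773/10935)

Answer: 7306/32805 2968/10935 8276/32805 2773/10935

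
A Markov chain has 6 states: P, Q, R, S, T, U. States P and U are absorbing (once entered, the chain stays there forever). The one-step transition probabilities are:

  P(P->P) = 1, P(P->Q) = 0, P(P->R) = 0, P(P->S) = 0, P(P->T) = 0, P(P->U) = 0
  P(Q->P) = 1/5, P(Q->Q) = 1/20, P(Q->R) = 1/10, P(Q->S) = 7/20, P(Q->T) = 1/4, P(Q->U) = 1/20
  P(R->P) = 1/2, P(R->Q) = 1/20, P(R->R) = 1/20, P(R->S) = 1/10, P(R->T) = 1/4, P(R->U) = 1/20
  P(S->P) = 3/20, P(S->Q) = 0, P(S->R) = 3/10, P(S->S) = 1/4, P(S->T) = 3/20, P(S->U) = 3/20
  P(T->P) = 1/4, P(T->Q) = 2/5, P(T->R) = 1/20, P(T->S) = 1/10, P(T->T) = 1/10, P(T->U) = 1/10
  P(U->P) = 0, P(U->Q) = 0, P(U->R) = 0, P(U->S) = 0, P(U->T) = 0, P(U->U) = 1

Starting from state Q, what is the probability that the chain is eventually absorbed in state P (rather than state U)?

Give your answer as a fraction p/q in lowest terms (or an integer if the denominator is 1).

Let a_i = P(absorbed in P | start in state i).
Boundary conditions: a_P = 1, a_U = 0.
For each transient state i, a_i = sum_j P(i->j) * a_j:
  a_Q = 1/5*a_P + 1/20*a_Q + 1/10*a_R + 7/20*a_S + 1/4*a_T + 1/20*a_U
  a_R = 1/2*a_P + 1/20*a_Q + 1/20*a_R + 1/10*a_S + 1/4*a_T + 1/20*a_U
  a_S = 3/20*a_P + 0*a_Q + 3/10*a_R + 1/4*a_S + 3/20*a_T + 3/20*a_U
  a_T = 1/4*a_P + 2/5*a_Q + 1/20*a_R + 1/10*a_S + 1/10*a_T + 1/10*a_U

Substituting a_P = 1 and a_U = 0, rearrange to (I - Q) a = r where r[i] = P(i -> P):
  [19/20, -1/10, -7/20, -1/4] . (a_Q, a_R, a_S, a_T) = 1/5
  [-1/20, 19/20, -1/10, -1/4] . (a_Q, a_R, a_S, a_T) = 1/2
  [0, -3/10, 3/4, -3/20] . (a_Q, a_R, a_S, a_T) = 3/20
  [-2/5, -1/20, -1/10, 9/10] . (a_Q, a_R, a_S, a_T) = 1/4

Solving yields:
  a_Q = 5741/7777
  a_R = 6437/7777
  a_S = 5261/7777
  a_T = 514/707

Starting state is Q, so the absorption probability is a_Q = 5741/7777.

Answer: 5741/7777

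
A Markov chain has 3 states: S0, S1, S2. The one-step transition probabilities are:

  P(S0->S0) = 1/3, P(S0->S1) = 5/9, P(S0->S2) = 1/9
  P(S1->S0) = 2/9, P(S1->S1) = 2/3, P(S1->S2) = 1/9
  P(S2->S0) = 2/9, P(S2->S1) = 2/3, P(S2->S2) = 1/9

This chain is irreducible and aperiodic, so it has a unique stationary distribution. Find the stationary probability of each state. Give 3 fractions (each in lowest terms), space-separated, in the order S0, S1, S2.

The stationary distribution satisfies pi = pi * P, i.e.:
  pi_S0 = 1/3*pi_S0 + 2/9*pi_S1 + 2/9*pi_S2
  pi_S1 = 5/9*pi_S0 + 2/3*pi_S1 + 2/3*pi_S2
  pi_S2 = 1/9*pi_S0 + 1/9*pi_S1 + 1/9*pi_S2
with normalization: pi_S0 + pi_S1 + pi_S2 = 1.

Using the first 2 balance equations plus normalization, the linear system A*pi = b is:
  [-2/3, 2/9, 2/9] . pi = 0
  [5/9, -1/3, 2/3] . pi = 0
  [1, 1, 1] . pi = 1

Solving yields:
  pi_S0 = 1/4
  pi_S1 = 23/36
  pi_S2 = 1/9

Verification (pi * P):
  1/4*1/3 + 23/36*2/9 + 1/9*2/9 = 1/4 = pi_S0  (ok)
  1/4*5/9 + 23/36*2/3 + 1/9*2/3 = 23/36 = pi_S1  (ok)
  1/4*1/9 + 23/36*1/9 + 1/9*1/9 = 1/9 = pi_S2  (ok)

Answer: 1/4 23/36 1/9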